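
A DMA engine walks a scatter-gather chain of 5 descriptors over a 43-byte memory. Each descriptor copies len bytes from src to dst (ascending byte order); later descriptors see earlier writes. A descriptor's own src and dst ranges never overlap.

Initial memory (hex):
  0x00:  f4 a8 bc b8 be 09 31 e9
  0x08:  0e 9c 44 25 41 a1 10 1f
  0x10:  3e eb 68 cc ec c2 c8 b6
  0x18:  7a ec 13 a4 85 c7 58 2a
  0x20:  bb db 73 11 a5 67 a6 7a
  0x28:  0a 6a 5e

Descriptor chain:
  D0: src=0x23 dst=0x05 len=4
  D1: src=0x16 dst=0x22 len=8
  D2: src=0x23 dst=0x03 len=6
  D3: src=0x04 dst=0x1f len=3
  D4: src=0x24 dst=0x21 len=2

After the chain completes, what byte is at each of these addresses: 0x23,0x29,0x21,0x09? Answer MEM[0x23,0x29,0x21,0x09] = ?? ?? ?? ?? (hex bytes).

MEM[0x23,0x29,0x21,0x09] = b6 c7 7a 9c

D0: mem[0x05..0x08] <- [11 a5 67 a6]
D1: mem[0x22..0x29] <- [c8 b6 7a ec 13 a4 85 c7]
D2: mem[0x03..0x08] <- [b6 7a ec 13 a4 85]
D3: mem[0x1f..0x21] <- [7a ec 13]
D4: mem[0x21..0x22] <- [7a ec]
query mem[0x23]=0xb6, mem[0x29]=0xc7, mem[0x21]=0x7a, mem[0x09]=0x9c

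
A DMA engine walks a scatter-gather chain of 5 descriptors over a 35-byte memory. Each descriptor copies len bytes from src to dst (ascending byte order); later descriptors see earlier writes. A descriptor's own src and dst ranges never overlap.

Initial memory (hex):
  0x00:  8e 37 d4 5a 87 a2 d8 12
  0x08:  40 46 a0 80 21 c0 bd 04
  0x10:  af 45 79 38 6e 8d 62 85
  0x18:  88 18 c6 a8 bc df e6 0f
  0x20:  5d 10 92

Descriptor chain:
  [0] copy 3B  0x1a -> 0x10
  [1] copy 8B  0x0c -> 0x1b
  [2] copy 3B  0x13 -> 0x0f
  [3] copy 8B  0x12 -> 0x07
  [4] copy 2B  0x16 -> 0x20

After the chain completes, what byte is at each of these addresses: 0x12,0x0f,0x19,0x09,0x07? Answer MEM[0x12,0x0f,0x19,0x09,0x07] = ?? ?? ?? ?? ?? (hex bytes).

MEM[0x12,0x0f,0x19,0x09,0x07] = bc 38 18 6e bc

D0: mem[0x10..0x12] <- [c6 a8 bc]
D1: mem[0x1b..0x22] <- [21 c0 bd 04 c6 a8 bc 38]
D2: mem[0x0f..0x11] <- [38 6e 8d]
D3: mem[0x07..0x0e] <- [bc 38 6e 8d 62 85 88 18]
D4: mem[0x20..0x21] <- [62 85]
query mem[0x12]=0xbc, mem[0x0f]=0x38, mem[0x19]=0x18, mem[0x09]=0x6e, mem[0x07]=0xbc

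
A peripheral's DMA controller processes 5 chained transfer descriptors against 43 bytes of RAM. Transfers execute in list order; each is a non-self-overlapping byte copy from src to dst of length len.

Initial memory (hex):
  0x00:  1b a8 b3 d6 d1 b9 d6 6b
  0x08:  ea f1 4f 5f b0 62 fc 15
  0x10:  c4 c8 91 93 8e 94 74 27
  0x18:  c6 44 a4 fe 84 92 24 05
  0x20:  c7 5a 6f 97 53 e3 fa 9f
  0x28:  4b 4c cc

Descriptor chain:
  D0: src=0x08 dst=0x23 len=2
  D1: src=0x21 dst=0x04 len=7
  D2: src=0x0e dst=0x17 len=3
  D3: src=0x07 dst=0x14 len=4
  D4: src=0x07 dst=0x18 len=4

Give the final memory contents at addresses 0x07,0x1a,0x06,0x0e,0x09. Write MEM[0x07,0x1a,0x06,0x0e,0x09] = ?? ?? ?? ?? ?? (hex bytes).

#0 dst[0x23+2] := {0xea,0xf1}
#1 dst[0x04+7] := {0x5a,0x6f,0xea,0xf1,0xe3,0xfa,0x9f}
#2 dst[0x17+3] := {0xfc,0x15,0xc4}
#3 dst[0x14+4] := {0xf1,0xe3,0xfa,0x9f}
#4 dst[0x18+4] := {0xf1,0xe3,0xfa,0x9f}
query mem[0x07]=0xf1, mem[0x1a]=0xfa, mem[0x06]=0xea, mem[0x0e]=0xfc, mem[0x09]=0xfa

MEM[0x07,0x1a,0x06,0x0e,0x09] = f1 fa ea fc fa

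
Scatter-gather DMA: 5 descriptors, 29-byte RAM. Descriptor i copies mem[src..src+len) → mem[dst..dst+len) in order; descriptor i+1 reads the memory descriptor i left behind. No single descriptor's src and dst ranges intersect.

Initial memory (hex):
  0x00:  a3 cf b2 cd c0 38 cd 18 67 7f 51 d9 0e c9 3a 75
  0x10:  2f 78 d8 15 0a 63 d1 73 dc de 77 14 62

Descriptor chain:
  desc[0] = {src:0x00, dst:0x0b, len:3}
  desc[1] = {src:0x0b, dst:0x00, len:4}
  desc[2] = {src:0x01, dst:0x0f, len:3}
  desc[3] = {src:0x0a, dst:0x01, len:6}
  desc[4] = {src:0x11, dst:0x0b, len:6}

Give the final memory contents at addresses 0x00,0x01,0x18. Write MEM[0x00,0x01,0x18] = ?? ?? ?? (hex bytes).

MEM[0x00,0x01,0x18] = a3 51 dc

#0 dst[0x0b+3] := {0xa3,0xcf,0xb2}
#1 dst[0x00+4] := {0xa3,0xcf,0xb2,0x3a}
#2 dst[0x0f+3] := {0xcf,0xb2,0x3a}
#3 dst[0x01+6] := {0x51,0xa3,0xcf,0xb2,0x3a,0xcf}
#4 dst[0x0b+6] := {0x3a,0xd8,0x15,0x0a,0x63,0xd1}
query mem[0x00]=0xa3, mem[0x01]=0x51, mem[0x18]=0xdc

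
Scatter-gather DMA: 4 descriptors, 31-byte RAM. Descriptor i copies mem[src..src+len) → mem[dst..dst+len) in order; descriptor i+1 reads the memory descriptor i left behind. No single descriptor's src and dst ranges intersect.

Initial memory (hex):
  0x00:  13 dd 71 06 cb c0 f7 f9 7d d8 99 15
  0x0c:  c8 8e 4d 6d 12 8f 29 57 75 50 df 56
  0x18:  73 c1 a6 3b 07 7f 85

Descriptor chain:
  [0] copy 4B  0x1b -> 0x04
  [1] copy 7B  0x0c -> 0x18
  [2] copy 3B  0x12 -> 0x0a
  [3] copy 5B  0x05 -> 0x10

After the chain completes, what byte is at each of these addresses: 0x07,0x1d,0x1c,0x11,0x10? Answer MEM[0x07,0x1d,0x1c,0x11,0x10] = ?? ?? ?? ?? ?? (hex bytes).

MEM[0x07,0x1d,0x1c,0x11,0x10] = 85 8f 12 7f 07

#0 dst[0x04+4] := {0x3b,0x07,0x7f,0x85}
#1 dst[0x18+7] := {0xc8,0x8e,0x4d,0x6d,0x12,0x8f,0x29}
#2 dst[0x0a+3] := {0x29,0x57,0x75}
#3 dst[0x10+5] := {0x07,0x7f,0x85,0x7d,0xd8}
query mem[0x07]=0x85, mem[0x1d]=0x8f, mem[0x1c]=0x12, mem[0x11]=0x7f, mem[0x10]=0x07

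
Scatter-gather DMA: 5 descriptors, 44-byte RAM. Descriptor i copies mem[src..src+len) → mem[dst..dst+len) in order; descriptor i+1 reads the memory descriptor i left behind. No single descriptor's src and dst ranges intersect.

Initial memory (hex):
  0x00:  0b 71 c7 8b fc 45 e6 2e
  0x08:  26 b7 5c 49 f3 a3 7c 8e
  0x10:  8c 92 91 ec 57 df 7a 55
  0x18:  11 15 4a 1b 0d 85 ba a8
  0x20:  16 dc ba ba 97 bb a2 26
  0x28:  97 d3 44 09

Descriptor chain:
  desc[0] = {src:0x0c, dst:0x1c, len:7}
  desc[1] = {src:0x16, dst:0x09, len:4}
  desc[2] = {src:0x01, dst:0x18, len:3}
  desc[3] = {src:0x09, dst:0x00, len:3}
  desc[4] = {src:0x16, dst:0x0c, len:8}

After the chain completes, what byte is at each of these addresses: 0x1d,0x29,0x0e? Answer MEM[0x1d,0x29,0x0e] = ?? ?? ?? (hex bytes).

MEM[0x1d,0x29,0x0e] = a3 d3 71

D0: mem[0x1c..0x22] <- [f3 a3 7c 8e 8c 92 91]
D1: mem[0x09..0x0c] <- [7a 55 11 15]
D2: mem[0x18..0x1a] <- [71 c7 8b]
D3: mem[0x00..0x02] <- [7a 55 11]
D4: mem[0x0c..0x13] <- [7a 55 71 c7 8b 1b f3 a3]
query mem[0x1d]=0xa3, mem[0x29]=0xd3, mem[0x0e]=0x71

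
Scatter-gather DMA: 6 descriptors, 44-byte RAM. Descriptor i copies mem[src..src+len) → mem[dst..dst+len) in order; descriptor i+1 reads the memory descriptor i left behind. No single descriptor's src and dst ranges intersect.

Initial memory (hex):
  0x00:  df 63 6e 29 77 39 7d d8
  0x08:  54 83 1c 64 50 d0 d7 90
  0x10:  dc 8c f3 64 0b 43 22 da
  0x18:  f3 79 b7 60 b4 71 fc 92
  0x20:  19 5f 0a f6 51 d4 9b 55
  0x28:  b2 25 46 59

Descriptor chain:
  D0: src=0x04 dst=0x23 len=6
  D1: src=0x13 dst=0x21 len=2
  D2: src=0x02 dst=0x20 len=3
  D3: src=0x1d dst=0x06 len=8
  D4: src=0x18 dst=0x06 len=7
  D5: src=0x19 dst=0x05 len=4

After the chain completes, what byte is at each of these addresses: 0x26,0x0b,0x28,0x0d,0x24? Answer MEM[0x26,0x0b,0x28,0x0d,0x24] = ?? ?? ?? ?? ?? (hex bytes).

  after D0: wrote 6B at 0x23 = 77397dd85483
  after D1: wrote 2B at 0x21 = 640b
  after D2: wrote 3B at 0x20 = 6e2977
  after D3: wrote 8B at 0x06 = 71fc926e29777739
  after D4: wrote 7B at 0x06 = f379b760b471fc
  after D5: wrote 4B at 0x05 = 79b760b4
query mem[0x26]=0xd8, mem[0x0b]=0x71, mem[0x28]=0x83, mem[0x0d]=0x39, mem[0x24]=0x39

MEM[0x26,0x0b,0x28,0x0d,0x24] = d8 71 83 39 39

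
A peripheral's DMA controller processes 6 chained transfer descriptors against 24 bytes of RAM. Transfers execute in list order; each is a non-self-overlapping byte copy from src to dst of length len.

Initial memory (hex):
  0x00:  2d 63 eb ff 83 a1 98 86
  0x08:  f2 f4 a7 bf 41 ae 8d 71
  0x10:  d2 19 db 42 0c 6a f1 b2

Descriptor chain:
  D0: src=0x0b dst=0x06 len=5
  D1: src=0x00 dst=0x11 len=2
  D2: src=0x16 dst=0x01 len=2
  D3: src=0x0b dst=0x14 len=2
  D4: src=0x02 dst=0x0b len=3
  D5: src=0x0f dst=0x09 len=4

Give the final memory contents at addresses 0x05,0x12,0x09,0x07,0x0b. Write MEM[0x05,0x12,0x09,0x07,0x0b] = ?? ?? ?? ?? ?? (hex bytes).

[0] 0x0b->0x06 len=5 : bf 41 ae 8d 71
[1] 0x00->0x11 len=2 : 2d 63
[2] 0x16->0x01 len=2 : f1 b2
[3] 0x0b->0x14 len=2 : bf 41
[4] 0x02->0x0b len=3 : b2 ff 83
[5] 0x0f->0x09 len=4 : 71 d2 2d 63
query mem[0x05]=0xa1, mem[0x12]=0x63, mem[0x09]=0x71, mem[0x07]=0x41, mem[0x0b]=0x2d

MEM[0x05,0x12,0x09,0x07,0x0b] = a1 63 71 41 2d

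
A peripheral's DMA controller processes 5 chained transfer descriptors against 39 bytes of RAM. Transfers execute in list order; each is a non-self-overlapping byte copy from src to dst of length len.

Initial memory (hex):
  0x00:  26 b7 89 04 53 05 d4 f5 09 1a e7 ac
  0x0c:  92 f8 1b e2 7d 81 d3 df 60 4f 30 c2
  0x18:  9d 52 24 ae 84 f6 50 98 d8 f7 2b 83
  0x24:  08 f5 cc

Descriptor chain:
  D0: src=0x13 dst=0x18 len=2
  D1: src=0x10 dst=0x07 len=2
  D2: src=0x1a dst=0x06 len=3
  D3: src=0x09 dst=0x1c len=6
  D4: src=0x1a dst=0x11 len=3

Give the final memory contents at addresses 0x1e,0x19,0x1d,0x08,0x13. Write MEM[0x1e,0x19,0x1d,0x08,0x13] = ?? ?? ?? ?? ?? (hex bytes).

  after D0: wrote 2B at 0x18 = df60
  after D1: wrote 2B at 0x07 = 7d81
  after D2: wrote 3B at 0x06 = 24ae84
  after D3: wrote 6B at 0x1c = 1ae7ac92f81b
  after D4: wrote 3B at 0x11 = 24ae1a
query mem[0x1e]=0xac, mem[0x19]=0x60, mem[0x1d]=0xe7, mem[0x08]=0x84, mem[0x13]=0x1a

MEM[0x1e,0x19,0x1d,0x08,0x13] = ac 60 e7 84 1a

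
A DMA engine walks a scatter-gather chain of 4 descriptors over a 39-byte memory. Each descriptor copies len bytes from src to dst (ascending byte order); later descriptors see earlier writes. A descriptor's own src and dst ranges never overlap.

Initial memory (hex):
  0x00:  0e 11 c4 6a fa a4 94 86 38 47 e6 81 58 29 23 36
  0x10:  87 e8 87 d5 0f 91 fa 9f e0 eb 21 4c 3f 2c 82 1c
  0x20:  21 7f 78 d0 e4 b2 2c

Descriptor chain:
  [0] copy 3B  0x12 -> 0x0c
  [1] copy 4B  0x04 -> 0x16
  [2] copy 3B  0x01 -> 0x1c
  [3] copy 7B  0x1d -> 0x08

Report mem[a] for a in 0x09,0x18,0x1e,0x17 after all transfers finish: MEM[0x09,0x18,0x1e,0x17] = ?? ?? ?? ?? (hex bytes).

  after D0: wrote 3B at 0x0c = 87d50f
  after D1: wrote 4B at 0x16 = faa49486
  after D2: wrote 3B at 0x1c = 11c46a
  after D3: wrote 7B at 0x08 = c46a1c217f78d0
query mem[0x09]=0x6a, mem[0x18]=0x94, mem[0x1e]=0x6a, mem[0x17]=0xa4

MEM[0x09,0x18,0x1e,0x17] = 6a 94 6a a4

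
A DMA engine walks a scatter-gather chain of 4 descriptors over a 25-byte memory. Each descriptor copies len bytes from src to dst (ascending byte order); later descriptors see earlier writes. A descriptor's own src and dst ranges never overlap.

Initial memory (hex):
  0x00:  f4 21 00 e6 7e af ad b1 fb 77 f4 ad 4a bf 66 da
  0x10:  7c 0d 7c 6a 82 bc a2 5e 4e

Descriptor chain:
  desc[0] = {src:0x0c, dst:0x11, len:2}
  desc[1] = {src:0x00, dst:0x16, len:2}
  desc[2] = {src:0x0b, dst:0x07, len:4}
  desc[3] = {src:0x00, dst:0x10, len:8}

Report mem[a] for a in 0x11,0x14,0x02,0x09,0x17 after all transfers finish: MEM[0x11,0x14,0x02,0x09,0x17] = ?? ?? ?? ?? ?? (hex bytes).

#0 dst[0x11+2] := {0x4a,0xbf}
#1 dst[0x16+2] := {0xf4,0x21}
#2 dst[0x07+4] := {0xad,0x4a,0xbf,0x66}
#3 dst[0x10+8] := {0xf4,0x21,0x00,0xe6,0x7e,0xaf,0xad,0xad}
query mem[0x11]=0x21, mem[0x14]=0x7e, mem[0x02]=0x00, mem[0x09]=0xbf, mem[0x17]=0xad

MEM[0x11,0x14,0x02,0x09,0x17] = 21 7e 00 bf ad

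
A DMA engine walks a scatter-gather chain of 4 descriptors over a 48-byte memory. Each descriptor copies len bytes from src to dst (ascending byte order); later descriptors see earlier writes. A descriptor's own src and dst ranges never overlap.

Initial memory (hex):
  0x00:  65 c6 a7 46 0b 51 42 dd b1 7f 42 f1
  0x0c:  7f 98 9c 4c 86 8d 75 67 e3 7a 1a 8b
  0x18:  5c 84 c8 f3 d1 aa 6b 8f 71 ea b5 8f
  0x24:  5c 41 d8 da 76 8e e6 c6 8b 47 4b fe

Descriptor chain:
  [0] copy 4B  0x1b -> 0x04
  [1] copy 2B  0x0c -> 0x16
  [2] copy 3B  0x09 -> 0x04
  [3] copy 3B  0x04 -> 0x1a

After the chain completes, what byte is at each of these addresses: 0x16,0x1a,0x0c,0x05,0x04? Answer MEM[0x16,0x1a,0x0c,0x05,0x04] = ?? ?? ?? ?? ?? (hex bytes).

D0: mem[0x04..0x07] <- [f3 d1 aa 6b]
D1: mem[0x16..0x17] <- [7f 98]
D2: mem[0x04..0x06] <- [7f 42 f1]
D3: mem[0x1a..0x1c] <- [7f 42 f1]
query mem[0x16]=0x7f, mem[0x1a]=0x7f, mem[0x0c]=0x7f, mem[0x05]=0x42, mem[0x04]=0x7f

MEM[0x16,0x1a,0x0c,0x05,0x04] = 7f 7f 7f 42 7f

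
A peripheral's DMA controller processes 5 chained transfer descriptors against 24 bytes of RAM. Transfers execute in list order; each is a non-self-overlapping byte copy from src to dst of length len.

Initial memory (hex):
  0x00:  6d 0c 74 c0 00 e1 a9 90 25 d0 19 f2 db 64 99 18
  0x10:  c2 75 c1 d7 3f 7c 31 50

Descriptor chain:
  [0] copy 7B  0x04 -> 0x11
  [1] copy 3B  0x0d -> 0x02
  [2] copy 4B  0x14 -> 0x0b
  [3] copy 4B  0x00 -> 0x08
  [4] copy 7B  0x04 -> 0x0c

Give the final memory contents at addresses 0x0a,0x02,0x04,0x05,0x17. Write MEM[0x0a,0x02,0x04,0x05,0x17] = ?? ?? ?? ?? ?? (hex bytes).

  after D0: wrote 7B at 0x11 = 00e1a99025d019
  after D1: wrote 3B at 0x02 = 649918
  after D2: wrote 4B at 0x0b = 9025d019
  after D3: wrote 4B at 0x08 = 6d0c6499
  after D4: wrote 7B at 0x0c = 18e1a9906d0c64
query mem[0x0a]=0x64, mem[0x02]=0x64, mem[0x04]=0x18, mem[0x05]=0xe1, mem[0x17]=0x19

MEM[0x0a,0x02,0x04,0x05,0x17] = 64 64 18 e1 19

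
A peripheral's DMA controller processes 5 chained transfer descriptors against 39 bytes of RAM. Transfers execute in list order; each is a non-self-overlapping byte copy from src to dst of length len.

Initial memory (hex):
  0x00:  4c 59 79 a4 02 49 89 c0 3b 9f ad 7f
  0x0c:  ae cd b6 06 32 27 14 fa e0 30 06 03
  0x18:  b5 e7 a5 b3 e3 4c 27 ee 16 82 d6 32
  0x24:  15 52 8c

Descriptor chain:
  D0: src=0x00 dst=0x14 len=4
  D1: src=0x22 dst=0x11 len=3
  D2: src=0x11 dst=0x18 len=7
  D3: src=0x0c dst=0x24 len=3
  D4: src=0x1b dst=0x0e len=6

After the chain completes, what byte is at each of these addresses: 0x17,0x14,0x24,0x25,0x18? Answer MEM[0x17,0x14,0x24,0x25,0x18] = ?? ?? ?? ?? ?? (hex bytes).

  after D0: wrote 4B at 0x14 = 4c5979a4
  after D1: wrote 3B at 0x11 = d63215
  after D2: wrote 7B at 0x18 = d632154c5979a4
  after D3: wrote 3B at 0x24 = aecdb6
  after D4: wrote 6B at 0x0e = 4c5979a4ee16
query mem[0x17]=0xa4, mem[0x14]=0x4c, mem[0x24]=0xae, mem[0x25]=0xcd, mem[0x18]=0xd6

MEM[0x17,0x14,0x24,0x25,0x18] = a4 4c ae cd d6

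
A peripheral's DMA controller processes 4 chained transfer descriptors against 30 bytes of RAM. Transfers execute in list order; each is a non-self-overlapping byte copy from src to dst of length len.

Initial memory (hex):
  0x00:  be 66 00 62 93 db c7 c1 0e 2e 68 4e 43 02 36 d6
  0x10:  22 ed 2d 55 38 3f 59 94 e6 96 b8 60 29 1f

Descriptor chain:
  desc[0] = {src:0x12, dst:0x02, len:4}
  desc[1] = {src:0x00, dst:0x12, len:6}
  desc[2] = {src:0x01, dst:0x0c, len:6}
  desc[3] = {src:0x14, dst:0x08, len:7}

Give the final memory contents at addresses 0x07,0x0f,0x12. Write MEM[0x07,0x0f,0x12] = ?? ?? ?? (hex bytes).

[0] 0x12->0x02 len=4 : 2d 55 38 3f
[1] 0x00->0x12 len=6 : be 66 2d 55 38 3f
[2] 0x01->0x0c len=6 : 66 2d 55 38 3f c7
[3] 0x14->0x08 len=7 : 2d 55 38 3f e6 96 b8
query mem[0x07]=0xc1, mem[0x0f]=0x38, mem[0x12]=0xbe

MEM[0x07,0x0f,0x12] = c1 38 be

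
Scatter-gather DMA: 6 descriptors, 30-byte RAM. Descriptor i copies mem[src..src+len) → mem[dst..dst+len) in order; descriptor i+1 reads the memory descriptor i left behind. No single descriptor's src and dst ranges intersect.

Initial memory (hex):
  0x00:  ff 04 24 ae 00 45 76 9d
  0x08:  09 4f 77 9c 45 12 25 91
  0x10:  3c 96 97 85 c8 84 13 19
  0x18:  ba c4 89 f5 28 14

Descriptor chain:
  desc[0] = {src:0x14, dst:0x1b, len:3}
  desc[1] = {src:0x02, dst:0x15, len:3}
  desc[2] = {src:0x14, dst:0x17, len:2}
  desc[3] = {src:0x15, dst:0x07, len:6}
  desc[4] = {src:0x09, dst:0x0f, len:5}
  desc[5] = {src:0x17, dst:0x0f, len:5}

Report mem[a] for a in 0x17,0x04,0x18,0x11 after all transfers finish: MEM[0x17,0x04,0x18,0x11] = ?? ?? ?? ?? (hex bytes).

MEM[0x17,0x04,0x18,0x11] = c8 00 24 c4

[0] 0x14->0x1b len=3 : c8 84 13
[1] 0x02->0x15 len=3 : 24 ae 00
[2] 0x14->0x17 len=2 : c8 24
[3] 0x15->0x07 len=6 : 24 ae c8 24 c4 89
[4] 0x09->0x0f len=5 : c8 24 c4 89 12
[5] 0x17->0x0f len=5 : c8 24 c4 89 c8
query mem[0x17]=0xc8, mem[0x04]=0x00, mem[0x18]=0x24, mem[0x11]=0xc4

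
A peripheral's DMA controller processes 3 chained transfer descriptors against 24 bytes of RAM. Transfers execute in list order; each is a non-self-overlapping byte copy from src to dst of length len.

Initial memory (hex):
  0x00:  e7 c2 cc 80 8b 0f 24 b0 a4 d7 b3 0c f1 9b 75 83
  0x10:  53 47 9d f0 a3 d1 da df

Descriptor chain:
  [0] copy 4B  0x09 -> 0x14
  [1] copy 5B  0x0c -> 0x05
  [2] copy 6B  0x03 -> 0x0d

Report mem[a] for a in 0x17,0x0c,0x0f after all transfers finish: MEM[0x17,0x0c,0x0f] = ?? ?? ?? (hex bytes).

#0 dst[0x14+4] := {0xd7,0xb3,0x0c,0xf1}
#1 dst[0x05+5] := {0xf1,0x9b,0x75,0x83,0x53}
#2 dst[0x0d+6] := {0x80,0x8b,0xf1,0x9b,0x75,0x83}
query mem[0x17]=0xf1, mem[0x0c]=0xf1, mem[0x0f]=0xf1

MEM[0x17,0x0c,0x0f] = f1 f1 f1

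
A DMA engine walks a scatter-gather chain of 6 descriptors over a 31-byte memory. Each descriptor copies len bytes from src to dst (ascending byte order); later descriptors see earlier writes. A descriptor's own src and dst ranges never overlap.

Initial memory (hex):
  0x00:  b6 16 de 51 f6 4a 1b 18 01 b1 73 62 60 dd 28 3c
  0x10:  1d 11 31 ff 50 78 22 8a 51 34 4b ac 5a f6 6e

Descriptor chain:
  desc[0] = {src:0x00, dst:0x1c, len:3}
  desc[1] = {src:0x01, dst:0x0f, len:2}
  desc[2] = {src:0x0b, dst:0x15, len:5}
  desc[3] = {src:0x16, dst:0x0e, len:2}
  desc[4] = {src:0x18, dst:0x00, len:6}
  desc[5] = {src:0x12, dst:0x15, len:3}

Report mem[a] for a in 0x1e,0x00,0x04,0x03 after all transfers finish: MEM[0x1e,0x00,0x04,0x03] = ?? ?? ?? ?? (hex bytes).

MEM[0x1e,0x00,0x04,0x03] = de 28 b6 ac

#0 dst[0x1c+3] := {0xb6,0x16,0xde}
#1 dst[0x0f+2] := {0x16,0xde}
#2 dst[0x15+5] := {0x62,0x60,0xdd,0x28,0x16}
#3 dst[0x0e+2] := {0x60,0xdd}
#4 dst[0x00+6] := {0x28,0x16,0x4b,0xac,0xb6,0x16}
#5 dst[0x15+3] := {0x31,0xff,0x50}
query mem[0x1e]=0xde, mem[0x00]=0x28, mem[0x04]=0xb6, mem[0x03]=0xac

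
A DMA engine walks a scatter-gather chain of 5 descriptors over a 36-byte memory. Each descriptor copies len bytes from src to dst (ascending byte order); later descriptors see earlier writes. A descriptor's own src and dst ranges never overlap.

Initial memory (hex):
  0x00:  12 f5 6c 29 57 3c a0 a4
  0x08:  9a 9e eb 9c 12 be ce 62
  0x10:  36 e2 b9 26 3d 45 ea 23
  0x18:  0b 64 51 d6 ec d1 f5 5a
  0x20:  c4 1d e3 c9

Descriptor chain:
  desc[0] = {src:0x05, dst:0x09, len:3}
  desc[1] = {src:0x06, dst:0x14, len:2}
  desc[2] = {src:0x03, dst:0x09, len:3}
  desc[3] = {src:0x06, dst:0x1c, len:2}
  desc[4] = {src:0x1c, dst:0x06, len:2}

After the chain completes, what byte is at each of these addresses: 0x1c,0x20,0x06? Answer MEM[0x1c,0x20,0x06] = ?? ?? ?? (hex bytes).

MEM[0x1c,0x20,0x06] = a0 c4 a0

[0] 0x05->0x09 len=3 : 3c a0 a4
[1] 0x06->0x14 len=2 : a0 a4
[2] 0x03->0x09 len=3 : 29 57 3c
[3] 0x06->0x1c len=2 : a0 a4
[4] 0x1c->0x06 len=2 : a0 a4
query mem[0x1c]=0xa0, mem[0x20]=0xc4, mem[0x06]=0xa0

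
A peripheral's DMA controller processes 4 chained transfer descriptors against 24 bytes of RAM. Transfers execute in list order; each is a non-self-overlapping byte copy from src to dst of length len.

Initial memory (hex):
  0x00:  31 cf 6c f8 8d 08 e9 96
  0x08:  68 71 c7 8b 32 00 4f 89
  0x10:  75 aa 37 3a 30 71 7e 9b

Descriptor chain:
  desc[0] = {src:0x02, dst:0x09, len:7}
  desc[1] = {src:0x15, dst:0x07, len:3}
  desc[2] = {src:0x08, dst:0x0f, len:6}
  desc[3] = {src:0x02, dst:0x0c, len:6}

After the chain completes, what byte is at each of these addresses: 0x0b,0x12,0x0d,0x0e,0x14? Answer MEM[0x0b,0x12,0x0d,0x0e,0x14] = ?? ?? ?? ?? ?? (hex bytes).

  after D0: wrote 7B at 0x09 = 6cf88d08e99668
  after D1: wrote 3B at 0x07 = 717e9b
  after D2: wrote 6B at 0x0f = 7e9bf88d08e9
  after D3: wrote 6B at 0x0c = 6cf88d08e971
query mem[0x0b]=0x8d, mem[0x12]=0x8d, mem[0x0d]=0xf8, mem[0x0e]=0x8d, mem[0x14]=0xe9

MEM[0x0b,0x12,0x0d,0x0e,0x14] = 8d 8d f8 8d e9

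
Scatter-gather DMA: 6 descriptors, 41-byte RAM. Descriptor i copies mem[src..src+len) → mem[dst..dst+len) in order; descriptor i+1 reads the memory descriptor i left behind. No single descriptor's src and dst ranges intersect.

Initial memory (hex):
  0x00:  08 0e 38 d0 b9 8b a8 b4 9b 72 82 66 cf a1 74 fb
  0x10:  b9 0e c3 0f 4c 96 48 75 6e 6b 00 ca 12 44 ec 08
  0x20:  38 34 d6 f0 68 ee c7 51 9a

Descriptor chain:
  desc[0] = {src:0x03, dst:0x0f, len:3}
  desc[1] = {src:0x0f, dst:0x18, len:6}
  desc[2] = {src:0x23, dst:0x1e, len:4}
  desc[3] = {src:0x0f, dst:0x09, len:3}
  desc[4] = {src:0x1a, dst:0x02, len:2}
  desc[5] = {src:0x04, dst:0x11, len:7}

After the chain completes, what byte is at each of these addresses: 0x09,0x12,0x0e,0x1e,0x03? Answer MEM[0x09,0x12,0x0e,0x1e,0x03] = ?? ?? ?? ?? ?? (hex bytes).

MEM[0x09,0x12,0x0e,0x1e,0x03] = d0 8b 74 f0 c3

#0 dst[0x0f+3] := {0xd0,0xb9,0x8b}
#1 dst[0x18+6] := {0xd0,0xb9,0x8b,0xc3,0x0f,0x4c}
#2 dst[0x1e+4] := {0xf0,0x68,0xee,0xc7}
#3 dst[0x09+3] := {0xd0,0xb9,0x8b}
#4 dst[0x02+2] := {0x8b,0xc3}
#5 dst[0x11+7] := {0xb9,0x8b,0xa8,0xb4,0x9b,0xd0,0xb9}
query mem[0x09]=0xd0, mem[0x12]=0x8b, mem[0x0e]=0x74, mem[0x1e]=0xf0, mem[0x03]=0xc3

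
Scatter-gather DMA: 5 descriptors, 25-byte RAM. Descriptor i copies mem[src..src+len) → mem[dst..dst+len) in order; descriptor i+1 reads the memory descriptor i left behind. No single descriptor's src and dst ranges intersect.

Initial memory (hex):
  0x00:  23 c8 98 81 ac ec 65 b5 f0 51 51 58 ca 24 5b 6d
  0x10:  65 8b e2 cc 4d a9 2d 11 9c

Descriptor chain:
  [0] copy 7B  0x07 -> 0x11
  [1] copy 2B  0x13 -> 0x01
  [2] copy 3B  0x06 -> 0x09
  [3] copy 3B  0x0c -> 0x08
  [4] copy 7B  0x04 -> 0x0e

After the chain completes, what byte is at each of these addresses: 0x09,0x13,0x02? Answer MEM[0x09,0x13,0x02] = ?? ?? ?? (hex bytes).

[0] 0x07->0x11 len=7 : b5 f0 51 51 58 ca 24
[1] 0x13->0x01 len=2 : 51 51
[2] 0x06->0x09 len=3 : 65 b5 f0
[3] 0x0c->0x08 len=3 : ca 24 5b
[4] 0x04->0x0e len=7 : ac ec 65 b5 ca 24 5b
query mem[0x09]=0x24, mem[0x13]=0x24, mem[0x02]=0x51

MEM[0x09,0x13,0x02] = 24 24 51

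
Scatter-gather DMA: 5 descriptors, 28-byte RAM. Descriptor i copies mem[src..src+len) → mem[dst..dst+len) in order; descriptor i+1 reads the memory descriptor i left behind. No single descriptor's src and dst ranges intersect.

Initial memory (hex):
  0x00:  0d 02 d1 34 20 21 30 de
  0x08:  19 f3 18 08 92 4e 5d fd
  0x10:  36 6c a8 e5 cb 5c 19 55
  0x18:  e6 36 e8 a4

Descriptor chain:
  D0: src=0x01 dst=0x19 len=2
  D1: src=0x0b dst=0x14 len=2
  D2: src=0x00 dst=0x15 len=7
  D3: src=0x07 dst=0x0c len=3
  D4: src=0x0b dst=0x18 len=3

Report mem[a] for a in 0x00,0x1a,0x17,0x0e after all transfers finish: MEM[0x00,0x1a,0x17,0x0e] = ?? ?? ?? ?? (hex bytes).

#0 dst[0x19+2] := {0x02,0xd1}
#1 dst[0x14+2] := {0x08,0x92}
#2 dst[0x15+7] := {0x0d,0x02,0xd1,0x34,0x20,0x21,0x30}
#3 dst[0x0c+3] := {0xde,0x19,0xf3}
#4 dst[0x18+3] := {0x08,0xde,0x19}
query mem[0x00]=0x0d, mem[0x1a]=0x19, mem[0x17]=0xd1, mem[0x0e]=0xf3

MEM[0x00,0x1a,0x17,0x0e] = 0d 19 d1 f3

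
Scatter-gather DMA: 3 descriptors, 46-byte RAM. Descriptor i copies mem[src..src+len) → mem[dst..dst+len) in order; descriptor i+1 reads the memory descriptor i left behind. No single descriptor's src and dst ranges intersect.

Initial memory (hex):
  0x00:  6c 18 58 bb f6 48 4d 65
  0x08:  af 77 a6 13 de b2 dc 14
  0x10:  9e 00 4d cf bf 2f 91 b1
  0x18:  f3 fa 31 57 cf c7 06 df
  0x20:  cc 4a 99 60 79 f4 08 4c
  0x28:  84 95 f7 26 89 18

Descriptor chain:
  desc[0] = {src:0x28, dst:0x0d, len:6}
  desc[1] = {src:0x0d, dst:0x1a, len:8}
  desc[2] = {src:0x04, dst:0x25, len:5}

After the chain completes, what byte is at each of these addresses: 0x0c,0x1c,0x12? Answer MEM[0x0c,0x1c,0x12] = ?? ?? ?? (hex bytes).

MEM[0x0c,0x1c,0x12] = de f7 18

[0] 0x28->0x0d len=6 : 84 95 f7 26 89 18
[1] 0x0d->0x1a len=8 : 84 95 f7 26 89 18 cf bf
[2] 0x04->0x25 len=5 : f6 48 4d 65 af
query mem[0x0c]=0xde, mem[0x1c]=0xf7, mem[0x12]=0x18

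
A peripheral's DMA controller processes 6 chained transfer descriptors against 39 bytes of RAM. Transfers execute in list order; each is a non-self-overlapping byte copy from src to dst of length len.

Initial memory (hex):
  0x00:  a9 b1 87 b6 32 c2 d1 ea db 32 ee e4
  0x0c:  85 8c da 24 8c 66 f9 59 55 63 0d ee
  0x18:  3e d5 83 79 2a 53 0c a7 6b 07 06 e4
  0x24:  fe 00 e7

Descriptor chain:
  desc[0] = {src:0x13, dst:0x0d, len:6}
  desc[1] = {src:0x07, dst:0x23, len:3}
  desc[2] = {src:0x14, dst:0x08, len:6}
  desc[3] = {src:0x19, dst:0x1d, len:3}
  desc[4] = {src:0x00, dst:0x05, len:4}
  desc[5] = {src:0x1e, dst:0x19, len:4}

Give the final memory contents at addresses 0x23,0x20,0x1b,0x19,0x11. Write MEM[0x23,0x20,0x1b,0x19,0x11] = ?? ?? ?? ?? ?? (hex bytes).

#0 dst[0x0d+6] := {0x59,0x55,0x63,0x0d,0xee,0x3e}
#1 dst[0x23+3] := {0xea,0xdb,0x32}
#2 dst[0x08+6] := {0x55,0x63,0x0d,0xee,0x3e,0xd5}
#3 dst[0x1d+3] := {0xd5,0x83,0x79}
#4 dst[0x05+4] := {0xa9,0xb1,0x87,0xb6}
#5 dst[0x19+4] := {0x83,0x79,0x6b,0x07}
query mem[0x23]=0xea, mem[0x20]=0x6b, mem[0x1b]=0x6b, mem[0x19]=0x83, mem[0x11]=0xee

MEM[0x23,0x20,0x1b,0x19,0x11] = ea 6b 6b 83 ee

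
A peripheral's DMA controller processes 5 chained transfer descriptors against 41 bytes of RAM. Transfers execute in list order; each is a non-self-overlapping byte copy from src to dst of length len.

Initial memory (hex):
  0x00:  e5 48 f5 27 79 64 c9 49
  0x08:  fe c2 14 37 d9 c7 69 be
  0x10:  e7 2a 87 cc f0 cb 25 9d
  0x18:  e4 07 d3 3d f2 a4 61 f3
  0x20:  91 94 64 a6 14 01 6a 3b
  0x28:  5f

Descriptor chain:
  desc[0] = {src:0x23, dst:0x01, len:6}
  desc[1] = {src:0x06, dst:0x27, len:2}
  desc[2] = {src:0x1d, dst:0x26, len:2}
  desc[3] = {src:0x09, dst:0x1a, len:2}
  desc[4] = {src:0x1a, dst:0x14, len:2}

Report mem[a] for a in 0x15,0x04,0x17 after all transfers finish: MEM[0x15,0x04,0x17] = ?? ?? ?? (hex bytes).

MEM[0x15,0x04,0x17] = 14 6a 9d

[0] 0x23->0x01 len=6 : a6 14 01 6a 3b 5f
[1] 0x06->0x27 len=2 : 5f 49
[2] 0x1d->0x26 len=2 : a4 61
[3] 0x09->0x1a len=2 : c2 14
[4] 0x1a->0x14 len=2 : c2 14
query mem[0x15]=0x14, mem[0x04]=0x6a, mem[0x17]=0x9d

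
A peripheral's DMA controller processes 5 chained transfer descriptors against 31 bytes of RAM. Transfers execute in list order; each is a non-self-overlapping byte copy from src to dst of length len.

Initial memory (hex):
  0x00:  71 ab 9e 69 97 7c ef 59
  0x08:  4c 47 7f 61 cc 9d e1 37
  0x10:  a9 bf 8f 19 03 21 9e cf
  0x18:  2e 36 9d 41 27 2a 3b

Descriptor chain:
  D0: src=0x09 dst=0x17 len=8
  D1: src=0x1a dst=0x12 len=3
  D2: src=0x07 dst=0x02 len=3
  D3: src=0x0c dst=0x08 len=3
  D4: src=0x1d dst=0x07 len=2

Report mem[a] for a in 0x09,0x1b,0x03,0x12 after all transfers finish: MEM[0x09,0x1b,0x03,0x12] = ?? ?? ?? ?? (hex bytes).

MEM[0x09,0x1b,0x03,0x12] = 9d 9d 4c cc

[0] 0x09->0x17 len=8 : 47 7f 61 cc 9d e1 37 a9
[1] 0x1a->0x12 len=3 : cc 9d e1
[2] 0x07->0x02 len=3 : 59 4c 47
[3] 0x0c->0x08 len=3 : cc 9d e1
[4] 0x1d->0x07 len=2 : 37 a9
query mem[0x09]=0x9d, mem[0x1b]=0x9d, mem[0x03]=0x4c, mem[0x12]=0xcc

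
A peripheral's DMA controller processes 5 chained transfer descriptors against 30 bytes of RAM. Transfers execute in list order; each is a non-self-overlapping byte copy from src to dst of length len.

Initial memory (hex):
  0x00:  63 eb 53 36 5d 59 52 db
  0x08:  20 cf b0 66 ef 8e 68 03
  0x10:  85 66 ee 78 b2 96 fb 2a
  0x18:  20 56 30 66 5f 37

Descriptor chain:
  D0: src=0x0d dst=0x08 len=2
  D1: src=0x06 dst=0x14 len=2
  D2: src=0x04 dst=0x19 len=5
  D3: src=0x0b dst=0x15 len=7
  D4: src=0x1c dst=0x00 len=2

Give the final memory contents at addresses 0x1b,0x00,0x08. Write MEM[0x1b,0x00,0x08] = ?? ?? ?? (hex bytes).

D0: mem[0x08..0x09] <- [8e 68]
D1: mem[0x14..0x15] <- [52 db]
D2: mem[0x19..0x1d] <- [5d 59 52 db 8e]
D3: mem[0x15..0x1b] <- [66 ef 8e 68 03 85 66]
D4: mem[0x00..0x01] <- [db 8e]
query mem[0x1b]=0x66, mem[0x00]=0xdb, mem[0x08]=0x8e

MEM[0x1b,0x00,0x08] = 66 db 8e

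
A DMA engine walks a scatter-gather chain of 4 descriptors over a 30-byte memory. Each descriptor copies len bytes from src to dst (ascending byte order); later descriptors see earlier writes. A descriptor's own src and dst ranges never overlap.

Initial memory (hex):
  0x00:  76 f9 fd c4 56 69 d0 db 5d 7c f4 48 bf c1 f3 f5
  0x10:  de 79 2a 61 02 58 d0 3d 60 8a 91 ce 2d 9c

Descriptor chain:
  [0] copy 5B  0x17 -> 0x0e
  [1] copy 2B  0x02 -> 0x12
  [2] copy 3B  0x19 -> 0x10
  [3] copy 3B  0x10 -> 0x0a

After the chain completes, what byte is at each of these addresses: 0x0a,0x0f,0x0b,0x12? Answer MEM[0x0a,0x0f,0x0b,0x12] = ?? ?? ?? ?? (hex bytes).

[0] 0x17->0x0e len=5 : 3d 60 8a 91 ce
[1] 0x02->0x12 len=2 : fd c4
[2] 0x19->0x10 len=3 : 8a 91 ce
[3] 0x10->0x0a len=3 : 8a 91 ce
query mem[0x0a]=0x8a, mem[0x0f]=0x60, mem[0x0b]=0x91, mem[0x12]=0xce

MEM[0x0a,0x0f,0x0b,0x12] = 8a 60 91 ce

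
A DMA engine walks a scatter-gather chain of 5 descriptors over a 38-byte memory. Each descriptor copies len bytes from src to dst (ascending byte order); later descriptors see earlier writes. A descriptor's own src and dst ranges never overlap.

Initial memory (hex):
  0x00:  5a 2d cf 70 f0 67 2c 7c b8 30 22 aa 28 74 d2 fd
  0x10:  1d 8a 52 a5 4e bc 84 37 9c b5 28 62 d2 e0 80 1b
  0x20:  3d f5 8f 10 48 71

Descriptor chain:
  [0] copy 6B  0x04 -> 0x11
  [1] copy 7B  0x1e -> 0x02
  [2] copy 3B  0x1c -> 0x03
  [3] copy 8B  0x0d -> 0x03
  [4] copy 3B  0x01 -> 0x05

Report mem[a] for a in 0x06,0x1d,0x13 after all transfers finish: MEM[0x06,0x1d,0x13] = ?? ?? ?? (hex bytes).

MEM[0x06,0x1d,0x13] = 80 e0 2c

D0: mem[0x11..0x16] <- [f0 67 2c 7c b8 30]
D1: mem[0x02..0x08] <- [80 1b 3d f5 8f 10 48]
D2: mem[0x03..0x05] <- [d2 e0 80]
D3: mem[0x03..0x0a] <- [74 d2 fd 1d f0 67 2c 7c]
D4: mem[0x05..0x07] <- [2d 80 74]
query mem[0x06]=0x80, mem[0x1d]=0xe0, mem[0x13]=0x2c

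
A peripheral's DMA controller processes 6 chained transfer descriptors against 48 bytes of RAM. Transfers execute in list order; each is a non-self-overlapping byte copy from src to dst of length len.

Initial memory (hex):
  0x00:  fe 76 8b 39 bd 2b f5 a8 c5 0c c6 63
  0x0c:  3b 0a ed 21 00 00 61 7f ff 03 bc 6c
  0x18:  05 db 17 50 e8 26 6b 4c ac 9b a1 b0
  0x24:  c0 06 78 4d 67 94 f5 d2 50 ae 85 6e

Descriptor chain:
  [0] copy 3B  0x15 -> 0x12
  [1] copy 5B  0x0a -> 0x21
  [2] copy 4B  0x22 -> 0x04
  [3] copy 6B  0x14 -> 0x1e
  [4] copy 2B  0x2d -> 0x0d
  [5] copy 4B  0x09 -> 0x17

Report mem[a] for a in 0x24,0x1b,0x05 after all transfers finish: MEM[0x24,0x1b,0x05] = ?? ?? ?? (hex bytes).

MEM[0x24,0x1b,0x05] = 0a 50 3b

[0] 0x15->0x12 len=3 : 03 bc 6c
[1] 0x0a->0x21 len=5 : c6 63 3b 0a ed
[2] 0x22->0x04 len=4 : 63 3b 0a ed
[3] 0x14->0x1e len=6 : 6c 03 bc 6c 05 db
[4] 0x2d->0x0d len=2 : ae 85
[5] 0x09->0x17 len=4 : 0c c6 63 3b
query mem[0x24]=0x0a, mem[0x1b]=0x50, mem[0x05]=0x3b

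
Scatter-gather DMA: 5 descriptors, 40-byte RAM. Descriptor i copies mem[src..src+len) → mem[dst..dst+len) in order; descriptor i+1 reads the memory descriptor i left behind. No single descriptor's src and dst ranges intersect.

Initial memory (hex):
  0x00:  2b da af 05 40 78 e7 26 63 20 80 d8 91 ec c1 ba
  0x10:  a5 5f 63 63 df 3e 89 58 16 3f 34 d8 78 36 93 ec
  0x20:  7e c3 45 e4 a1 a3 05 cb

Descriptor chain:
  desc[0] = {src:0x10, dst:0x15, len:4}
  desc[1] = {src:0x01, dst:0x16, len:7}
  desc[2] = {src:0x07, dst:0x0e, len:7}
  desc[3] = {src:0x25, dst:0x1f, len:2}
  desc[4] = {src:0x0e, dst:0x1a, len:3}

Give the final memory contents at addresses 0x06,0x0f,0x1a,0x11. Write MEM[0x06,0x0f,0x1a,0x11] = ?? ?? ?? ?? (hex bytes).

MEM[0x06,0x0f,0x1a,0x11] = e7 63 26 80

[0] 0x10->0x15 len=4 : a5 5f 63 63
[1] 0x01->0x16 len=7 : da af 05 40 78 e7 26
[2] 0x07->0x0e len=7 : 26 63 20 80 d8 91 ec
[3] 0x25->0x1f len=2 : a3 05
[4] 0x0e->0x1a len=3 : 26 63 20
query mem[0x06]=0xe7, mem[0x0f]=0x63, mem[0x1a]=0x26, mem[0x11]=0x80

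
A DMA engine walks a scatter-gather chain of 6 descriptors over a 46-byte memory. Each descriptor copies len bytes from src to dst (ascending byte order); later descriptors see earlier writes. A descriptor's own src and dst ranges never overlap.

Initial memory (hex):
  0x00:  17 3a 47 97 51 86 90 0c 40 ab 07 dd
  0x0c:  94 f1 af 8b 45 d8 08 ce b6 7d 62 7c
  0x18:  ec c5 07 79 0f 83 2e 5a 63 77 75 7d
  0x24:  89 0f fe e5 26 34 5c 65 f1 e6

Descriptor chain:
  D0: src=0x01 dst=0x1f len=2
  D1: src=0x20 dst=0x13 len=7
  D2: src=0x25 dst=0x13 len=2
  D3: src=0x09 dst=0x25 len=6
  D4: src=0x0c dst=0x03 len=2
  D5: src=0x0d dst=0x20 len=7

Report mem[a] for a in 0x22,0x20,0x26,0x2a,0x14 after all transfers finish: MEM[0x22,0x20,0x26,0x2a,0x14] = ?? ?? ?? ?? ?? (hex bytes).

  after D0: wrote 2B at 0x1f = 3a47
  after D1: wrote 7B at 0x13 = 4777757d890ffe
  after D2: wrote 2B at 0x13 = 0ffe
  after D3: wrote 6B at 0x25 = ab07dd94f1af
  after D4: wrote 2B at 0x03 = 94f1
  after D5: wrote 7B at 0x20 = f1af8b45d8080f
query mem[0x22]=0x8b, mem[0x20]=0xf1, mem[0x26]=0x0f, mem[0x2a]=0xaf, mem[0x14]=0xfe

MEM[0x22,0x20,0x26,0x2a,0x14] = 8b f1 0f af fe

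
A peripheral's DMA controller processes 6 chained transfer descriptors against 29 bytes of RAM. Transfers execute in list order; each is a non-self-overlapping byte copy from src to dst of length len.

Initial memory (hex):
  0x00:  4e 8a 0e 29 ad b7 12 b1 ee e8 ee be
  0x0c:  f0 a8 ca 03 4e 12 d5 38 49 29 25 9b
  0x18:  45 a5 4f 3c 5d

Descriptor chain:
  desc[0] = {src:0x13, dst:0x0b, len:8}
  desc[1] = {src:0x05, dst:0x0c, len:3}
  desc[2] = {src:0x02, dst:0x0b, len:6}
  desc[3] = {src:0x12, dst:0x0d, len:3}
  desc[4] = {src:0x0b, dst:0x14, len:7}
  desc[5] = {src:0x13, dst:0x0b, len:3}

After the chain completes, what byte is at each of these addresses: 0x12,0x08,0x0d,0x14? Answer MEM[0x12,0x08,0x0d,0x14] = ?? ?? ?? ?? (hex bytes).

MEM[0x12,0x08,0x0d,0x14] = 4f ee 29 0e

  after D0: wrote 8B at 0x0b = 384929259b45a54f
  after D1: wrote 3B at 0x0c = b712b1
  after D2: wrote 6B at 0x0b = 0e29adb712b1
  after D3: wrote 3B at 0x0d = 4f3849
  after D4: wrote 7B at 0x14 = 0e294f3849b1a5
  after D5: wrote 3B at 0x0b = 380e29
query mem[0x12]=0x4f, mem[0x08]=0xee, mem[0x0d]=0x29, mem[0x14]=0x0e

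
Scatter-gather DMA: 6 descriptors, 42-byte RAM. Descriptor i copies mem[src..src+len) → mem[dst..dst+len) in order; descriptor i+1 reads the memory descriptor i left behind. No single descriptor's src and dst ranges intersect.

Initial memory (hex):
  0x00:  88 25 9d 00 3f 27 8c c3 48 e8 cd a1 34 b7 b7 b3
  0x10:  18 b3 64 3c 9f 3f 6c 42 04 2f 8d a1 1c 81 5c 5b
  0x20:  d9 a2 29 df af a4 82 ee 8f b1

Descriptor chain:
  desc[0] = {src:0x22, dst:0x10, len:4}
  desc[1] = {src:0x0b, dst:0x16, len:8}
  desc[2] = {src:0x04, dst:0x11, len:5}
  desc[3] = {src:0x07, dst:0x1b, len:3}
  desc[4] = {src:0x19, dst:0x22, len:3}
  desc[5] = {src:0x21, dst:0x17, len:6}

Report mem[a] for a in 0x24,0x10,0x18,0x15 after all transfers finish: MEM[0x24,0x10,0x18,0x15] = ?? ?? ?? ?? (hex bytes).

  after D0: wrote 4B at 0x10 = 29dfafa4
  after D1: wrote 8B at 0x16 = a134b7b7b329dfaf
  after D2: wrote 5B at 0x11 = 3f278cc348
  after D3: wrote 3B at 0x1b = c348e8
  after D4: wrote 3B at 0x22 = b7b3c3
  after D5: wrote 6B at 0x17 = a2b7b3c3a482
query mem[0x24]=0xc3, mem[0x10]=0x29, mem[0x18]=0xb7, mem[0x15]=0x48

MEM[0x24,0x10,0x18,0x15] = c3 29 b7 48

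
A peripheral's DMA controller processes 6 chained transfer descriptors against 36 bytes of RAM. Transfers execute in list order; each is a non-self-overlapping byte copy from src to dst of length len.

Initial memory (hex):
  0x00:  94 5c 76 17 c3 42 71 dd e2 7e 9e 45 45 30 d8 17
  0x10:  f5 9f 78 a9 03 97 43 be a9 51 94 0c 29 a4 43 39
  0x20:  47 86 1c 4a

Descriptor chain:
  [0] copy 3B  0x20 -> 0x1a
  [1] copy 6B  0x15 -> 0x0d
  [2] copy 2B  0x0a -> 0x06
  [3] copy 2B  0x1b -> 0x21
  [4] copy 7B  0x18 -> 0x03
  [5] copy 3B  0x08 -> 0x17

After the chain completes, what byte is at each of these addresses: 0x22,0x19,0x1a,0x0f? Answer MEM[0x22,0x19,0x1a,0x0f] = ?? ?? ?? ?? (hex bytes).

MEM[0x22,0x19,0x1a,0x0f] = 1c 9e 47 be

[0] 0x20->0x1a len=3 : 47 86 1c
[1] 0x15->0x0d len=6 : 97 43 be a9 51 47
[2] 0x0a->0x06 len=2 : 9e 45
[3] 0x1b->0x21 len=2 : 86 1c
[4] 0x18->0x03 len=7 : a9 51 47 86 1c a4 43
[5] 0x08->0x17 len=3 : a4 43 9e
query mem[0x22]=0x1c, mem[0x19]=0x9e, mem[0x1a]=0x47, mem[0x0f]=0xbe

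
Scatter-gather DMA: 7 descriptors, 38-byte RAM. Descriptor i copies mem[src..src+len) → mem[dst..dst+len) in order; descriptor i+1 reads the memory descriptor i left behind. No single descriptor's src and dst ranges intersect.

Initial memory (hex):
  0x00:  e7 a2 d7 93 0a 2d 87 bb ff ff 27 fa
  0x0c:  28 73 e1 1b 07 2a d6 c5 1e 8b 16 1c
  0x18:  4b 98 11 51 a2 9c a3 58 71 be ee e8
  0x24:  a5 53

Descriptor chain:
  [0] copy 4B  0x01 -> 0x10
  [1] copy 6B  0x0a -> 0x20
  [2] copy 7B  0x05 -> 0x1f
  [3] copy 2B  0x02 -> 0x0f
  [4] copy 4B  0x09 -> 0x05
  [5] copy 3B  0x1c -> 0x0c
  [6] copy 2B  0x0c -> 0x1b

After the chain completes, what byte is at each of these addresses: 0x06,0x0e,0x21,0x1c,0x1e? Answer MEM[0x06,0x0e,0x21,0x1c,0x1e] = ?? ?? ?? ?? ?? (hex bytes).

  after D0: wrote 4B at 0x10 = a2d7930a
  after D1: wrote 6B at 0x20 = 27fa2873e11b
  after D2: wrote 7B at 0x1f = 2d87bbffff27fa
  after D3: wrote 2B at 0x0f = d793
  after D4: wrote 4B at 0x05 = ff27fa28
  after D5: wrote 3B at 0x0c = a29ca3
  after D6: wrote 2B at 0x1b = a29c
query mem[0x06]=0x27, mem[0x0e]=0xa3, mem[0x21]=0xbb, mem[0x1c]=0x9c, mem[0x1e]=0xa3

MEM[0x06,0x0e,0x21,0x1c,0x1e] = 27 a3 bb 9c a3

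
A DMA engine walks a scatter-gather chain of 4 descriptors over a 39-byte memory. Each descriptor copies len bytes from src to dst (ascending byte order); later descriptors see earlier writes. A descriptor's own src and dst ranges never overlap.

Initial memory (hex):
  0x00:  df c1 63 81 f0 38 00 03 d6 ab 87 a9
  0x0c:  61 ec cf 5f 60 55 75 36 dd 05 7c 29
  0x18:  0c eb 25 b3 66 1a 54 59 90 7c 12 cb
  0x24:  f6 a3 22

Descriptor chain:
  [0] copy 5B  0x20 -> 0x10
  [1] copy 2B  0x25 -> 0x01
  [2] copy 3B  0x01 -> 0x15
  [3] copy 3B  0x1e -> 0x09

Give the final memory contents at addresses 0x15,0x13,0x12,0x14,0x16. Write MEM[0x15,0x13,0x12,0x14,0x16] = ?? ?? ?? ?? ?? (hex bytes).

MEM[0x15,0x13,0x12,0x14,0x16] = a3 cb 12 f6 22

#0 dst[0x10+5] := {0x90,0x7c,0x12,0xcb,0xf6}
#1 dst[0x01+2] := {0xa3,0x22}
#2 dst[0x15+3] := {0xa3,0x22,0x81}
#3 dst[0x09+3] := {0x54,0x59,0x90}
query mem[0x15]=0xa3, mem[0x13]=0xcb, mem[0x12]=0x12, mem[0x14]=0xf6, mem[0x16]=0x22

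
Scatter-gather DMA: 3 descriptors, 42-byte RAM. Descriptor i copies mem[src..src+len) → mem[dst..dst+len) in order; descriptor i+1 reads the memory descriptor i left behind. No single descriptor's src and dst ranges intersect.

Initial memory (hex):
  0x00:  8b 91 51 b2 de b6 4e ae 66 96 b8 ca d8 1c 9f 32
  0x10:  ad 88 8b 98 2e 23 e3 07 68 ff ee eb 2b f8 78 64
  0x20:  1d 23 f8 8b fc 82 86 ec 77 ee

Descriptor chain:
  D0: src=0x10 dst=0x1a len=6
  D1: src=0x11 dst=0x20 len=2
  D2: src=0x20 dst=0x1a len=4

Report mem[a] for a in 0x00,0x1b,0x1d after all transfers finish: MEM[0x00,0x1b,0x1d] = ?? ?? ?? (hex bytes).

MEM[0x00,0x1b,0x1d] = 8b 8b 8b

D0: mem[0x1a..0x1f] <- [ad 88 8b 98 2e 23]
D1: mem[0x20..0x21] <- [88 8b]
D2: mem[0x1a..0x1d] <- [88 8b f8 8b]
query mem[0x00]=0x8b, mem[0x1b]=0x8b, mem[0x1d]=0x8b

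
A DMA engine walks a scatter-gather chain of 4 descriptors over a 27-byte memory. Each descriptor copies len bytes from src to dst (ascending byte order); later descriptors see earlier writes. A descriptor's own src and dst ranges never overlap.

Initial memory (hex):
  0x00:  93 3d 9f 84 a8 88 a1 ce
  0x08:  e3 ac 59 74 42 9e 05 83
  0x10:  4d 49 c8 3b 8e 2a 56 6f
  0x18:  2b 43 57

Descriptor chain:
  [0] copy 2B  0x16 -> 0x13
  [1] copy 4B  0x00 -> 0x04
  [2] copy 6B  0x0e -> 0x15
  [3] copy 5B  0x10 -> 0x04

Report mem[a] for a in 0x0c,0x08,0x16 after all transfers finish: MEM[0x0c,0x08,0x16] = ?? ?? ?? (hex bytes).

MEM[0x0c,0x08,0x16] = 42 6f 83

D0: mem[0x13..0x14] <- [56 6f]
D1: mem[0x04..0x07] <- [93 3d 9f 84]
D2: mem[0x15..0x1a] <- [05 83 4d 49 c8 56]
D3: mem[0x04..0x08] <- [4d 49 c8 56 6f]
query mem[0x0c]=0x42, mem[0x08]=0x6f, mem[0x16]=0x83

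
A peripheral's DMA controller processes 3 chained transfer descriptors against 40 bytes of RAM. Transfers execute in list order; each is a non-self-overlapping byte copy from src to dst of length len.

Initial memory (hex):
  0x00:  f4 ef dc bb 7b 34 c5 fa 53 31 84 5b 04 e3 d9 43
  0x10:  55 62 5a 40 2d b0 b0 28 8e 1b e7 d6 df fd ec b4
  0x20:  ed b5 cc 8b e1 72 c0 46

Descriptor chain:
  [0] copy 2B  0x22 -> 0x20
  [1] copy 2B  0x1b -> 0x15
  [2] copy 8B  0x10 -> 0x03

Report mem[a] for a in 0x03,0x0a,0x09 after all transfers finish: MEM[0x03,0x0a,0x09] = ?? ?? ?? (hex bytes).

MEM[0x03,0x0a,0x09] = 55 28 df

  after D0: wrote 2B at 0x20 = cc8b
  after D1: wrote 2B at 0x15 = d6df
  after D2: wrote 8B at 0x03 = 55625a402dd6df28
query mem[0x03]=0x55, mem[0x0a]=0x28, mem[0x09]=0xdf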